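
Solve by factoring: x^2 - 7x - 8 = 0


We need two numbers that multiply to -8 and add to -7.
Those numbers are -8 and 1 (since (-8) * 1 = -8 and (-8) + 1 = -7).
So x^2 - 7x - 8 = (x - 8)(x + 1) = 0
Setting each factor to zero: x = 8 or x = -1

x = -1, x = 8


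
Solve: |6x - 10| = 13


An absolute value equation |expr| = 13 gives two cases:
Case 1: 6x - 10 = 13
  6x = 23, so x = 23/6
Case 2: 6x - 10 = -13
  6x = -3, so x = -1/2

x = -1/2, x = 23/6


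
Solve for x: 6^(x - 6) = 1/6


Express both sides with the same base.
1/6 = 6^(-1)
Since the bases match, equate exponents: x - 6 = -1
So x = -1 - (-6) = 5

x = 5


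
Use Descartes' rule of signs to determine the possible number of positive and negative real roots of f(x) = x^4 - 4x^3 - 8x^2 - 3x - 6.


Descartes' rule of signs:

For positive roots, count sign changes in f(x) = x^4 - 4x^3 - 8x^2 - 3x - 6:
Signs of coefficients: +, -, -, -, -
Number of sign changes: 1
Possible positive real roots: 1

For negative roots, examine f(-x) = x^4 + 4x^3 - 8x^2 + 3x - 6:
Signs of coefficients: +, +, -, +, -
Number of sign changes: 3
Possible negative real roots: 3, 1

Positive roots: 1; Negative roots: 3 or 1


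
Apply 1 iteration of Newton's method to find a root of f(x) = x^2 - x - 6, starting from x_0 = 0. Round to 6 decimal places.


Newton's method: x_(n+1) = x_n - f(x_n)/f'(x_n)
f(x) = x^2 - x - 6
f'(x) = 2x - 1

Iteration 1:
  f(0.000000) = -6.000000
  f'(0.000000) = -1.000000
  x_1 = 0.000000 - (-6.000000)/(-1.000000) = -6.000000

x_1 = -6.000000


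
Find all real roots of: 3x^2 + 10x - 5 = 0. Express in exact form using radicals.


Using the quadratic formula: x = (-b ± sqrt(b^2 - 4ac)) / (2a)
Here a = 3, b = 10, c = -5
Discriminant = b^2 - 4ac = 10^2 - 4(3)(-5) = 100 + 60 = 160
Since discriminant = 160 > 0, there are two real roots.
x = (-10 ± 4*sqrt(10)) / 6
Simplifying: x = (-5 ± 2*sqrt(10)) / 3
Numerically: x ≈ 0.4415 or x ≈ -3.7749

x = (-5 + 2*sqrt(10)) / 3 or x = (-5 - 2*sqrt(10)) / 3


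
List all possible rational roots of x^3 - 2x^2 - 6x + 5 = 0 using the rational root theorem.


Rational root theorem: possible roots are ±p/q where:
  p divides the constant term (5): p ∈ {1, 5}
  q divides the leading coefficient (1): q ∈ {1}

All possible rational roots: -5, -1, 1, 5

-5, -1, 1, 5


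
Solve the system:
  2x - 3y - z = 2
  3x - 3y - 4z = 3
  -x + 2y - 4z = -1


Using Cramer's rule. Expand each determinant along the first row.
D  = 2*[(-3)*(-4) - (-4)*2] - (-3)*[3*(-4) - (-4)*(-1)] + (-1)*[3*2 - (-3)*(-1)]
  = 2*(20) - (-3)*(-16) + (-1)*(3) = -11
Dx = 2*[(-3)*(-4) - (-4)*2] - (-3)*[3*(-4) - (-4)*(-1)] + (-1)*[3*2 - (-3)*(-1)]
  = 2*(20) - (-3)*(-16) + (-1)*(3) = -11
Dy = 2*[3*(-4) - (-4)*(-1)] - 2*[3*(-4) - (-4)*(-1)] + (-1)*[3*(-1) - 3*(-1)]
  = 2*(-16) - 2*(-16) + (-1)*(0) = 0
Dz = 2*[(-3)*(-1) - 3*2] - (-3)*[3*(-1) - 3*(-1)] + 2*[3*2 - (-3)*(-1)]
  = 2*(-3) - (-3)*(0) + 2*(3) = 0
x = Dx/D = -11/-11 = 1, y = Dy/D = 0/-11 = 0, z = Dz/D = 0/-11 = 0
Check eq1: (2)(1) + (-3)(0) + (-1)(0) = 2 = 2 ✓
Check eq2: (3)(1) + (-3)(0) + (-4)(0) = 3 = 3 ✓
Check eq3: (-1)(1) + (2)(0) + (-4)(0) = -1 = -1 ✓

x = 1, y = 0, z = 0


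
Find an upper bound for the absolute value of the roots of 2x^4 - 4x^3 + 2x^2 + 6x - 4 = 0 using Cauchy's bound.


Cauchy's bound: all roots r satisfy |r| <= 1 + max(|a_i/a_n|) for i = 0,...,n-1
where a_n is the leading coefficient.

Coefficients: [2, -4, 2, 6, -4]
Leading coefficient a_n = 2
Ratios |a_i/a_n|: 2, 1, 3, 2
Maximum ratio: 3
Cauchy's bound: |r| <= 1 + 3 = 4

Upper bound = 4


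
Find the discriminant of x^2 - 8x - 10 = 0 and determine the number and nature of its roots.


For ax^2 + bx + c = 0, discriminant D = b^2 - 4ac
Here a = 1, b = -8, c = -10
D = (-8)^2 - 4(1)(-10) = 64 + 40 = 104

D = 104 > 0 but not a perfect square
The equation has 2 distinct real irrational roots.

Discriminant = 104, 2 distinct real irrational roots


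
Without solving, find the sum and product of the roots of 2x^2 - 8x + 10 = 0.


By Vieta's formulas for ax^2 + bx + c = 0:
  Sum of roots = -b/a
  Product of roots = c/a

Here a = 2, b = -8, c = 10
Sum = -(-8)/2 = 4
Product = 10/2 = 5

Sum = 4, Product = 5


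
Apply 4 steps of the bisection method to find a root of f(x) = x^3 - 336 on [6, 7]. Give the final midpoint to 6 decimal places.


f(x) = x^3 - 336
f(6) = -120 < 0
f(7) = 7 > 0

Step 1: midpoint = (6.000000 + 7.000000)/2 = 6.500000
  f(6.500000) = -61.375000
  f(mid) < 0, so root is in [6.500000, 7.000000]

Step 2: midpoint = (6.500000 + 7.000000)/2 = 6.750000
  f(6.750000) = -28.453125
  f(mid) < 0, so root is in [6.750000, 7.000000]

Step 3: midpoint = (6.750000 + 7.000000)/2 = 6.875000
  f(6.875000) = -11.048828
  f(mid) < 0, so root is in [6.875000, 7.000000]

Step 4: midpoint = (6.875000 + 7.000000)/2 = 6.937500
  f(6.937500) = -2.105713
  f(mid) < 0, so root is in [6.937500, 7.000000]

midpoint = 6.937500


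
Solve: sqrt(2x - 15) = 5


Square both sides: 2x - 15 = 5^2 = 25
2x = 25 + 15 = 40
x = 20
Check: sqrt(2*20 - 15) = sqrt(25) = 5 ✓

x = 20


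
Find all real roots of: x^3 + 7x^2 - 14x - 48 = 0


Let p(x) = x^3 + 7x^2 - 14x - 48. By the rational root theorem (leading coefficient 1), any rational root is an integer divisor of 48: try ±1, ±2, ... in turn.
Test x = 1: value = -54 ≠ 0.
Test x = -1: value = -28 ≠ 0.
Test x = 2: value = -40 ≠ 0.
Test x = -2: value = 0 ✓, so (x + 2) is a factor.
Synthetic division by (x + 2): bring down 1; 1(-2) + 7 = 5; 5(-2) - 14 = -24; (-24)(-2) - 48 = 0 → quotient x^2 + 5x - 24, remainder 0.
Solve the quadratic x^2 + 5x - 24 = 0: discriminant = 5^2 - 4(1)(-24) = 25 + 96 = 121.
sqrt(121) = 11, so x = (-5 ± 11)/2: x = 3 or x = -8.

x = -8, x = -2, x = 3


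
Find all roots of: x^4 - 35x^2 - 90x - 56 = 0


Let p(x) = x^4 - 35x^2 - 90x - 56. By the rational root theorem (leading coefficient 1), any rational root is an integer divisor of 56: try ±1, ±2, ... in turn.
Test x = 1: value = -180 ≠ 0.
Test x = -1: value = 0 ✓, so (x + 1) is a factor.
Synthetic division by (x + 1): bring down 1; 1(-1) + 0 = -1; (-1)(-1) - 35 = -34; (-34)(-1) - 90 = -56; (-56)(-1) - 56 = 0 → quotient x^3 - x^2 - 34x - 56, remainder 0.
Continue with the quotient x^3 - x^2 - 34x - 56 (candidates must divide 56; re-test x = -1 first in case it repeats).
Test x = -1: value = -24 ≠ 0.
Test x = 2: value = -120 ≠ 0.
Test x = -2: value = 0 ✓, so (x + 2) is a factor.
Synthetic division by (x + 2): bring down 1; 1(-2) - 1 = -3; (-3)(-2) - 34 = -28; (-28)(-2) - 56 = 0 → quotient x^2 - 3x - 28, remainder 0.
Solve the quadratic x^2 - 3x - 28 = 0: discriminant = (-3)^2 - 4(1)(-28) = 9 + 112 = 121.
sqrt(121) = 11, so x = (3 ± 11)/2: x = 7 or x = -4.
Collecting all roots found:

x = -4, x = -2, x = -1, x = 7


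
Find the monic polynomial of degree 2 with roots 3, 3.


A monic polynomial with roots 3, 3 is:
p(x) = (x - 3)(x - 3)
After multiplying by (x - 3): x - 3
After multiplying by (x - 3): x^2 - 6x + 9

x^2 - 6x + 9


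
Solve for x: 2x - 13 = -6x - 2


Starting with: 2x - 13 = -6x - 2
Move all x terms to left: (2 + 6)x = -2 + 13
Simplify: 8x = 11
Divide both sides by 8: x = 11/8

x = 11/8


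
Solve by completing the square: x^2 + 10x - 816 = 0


Start: x^2 + 10x - 816 = 0
Move constant: x^2 + 10x = 816
Half of 10 is 5, squared is 25
Add 25 to both sides: x^2 + 10x + 25 = 841
(x + 5)^2 = 841
x + 5 = ±29
x = -5 + 29 = 24 or x = -5 - 29 = -34

x = -34, x = 24


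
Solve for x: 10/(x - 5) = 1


Multiply both sides by (x - 5): 10 = 1(x - 5)
Distribute: 10 = x - 5
x = 10 + 5 = 15
x = 15

x = 15


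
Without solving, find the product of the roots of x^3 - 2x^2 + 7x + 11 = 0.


By Vieta's formulas for x^3 + bx^2 + cx + d = 0:
  r1 + r2 + r3 = -b/a = 2
  r1*r2 + r1*r3 + r2*r3 = c/a = 7
  r1*r2*r3 = -d/a = -11


Product = -11


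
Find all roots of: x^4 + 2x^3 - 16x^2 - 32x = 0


The constant term is 0, so x = 0 is a root. Factor out x:
  x^3 + 2x^2 - 16x - 32 = 0
Let p(x) = x^3 + 2x^2 - 16x - 32. By the rational root theorem (leading coefficient 1), any rational root is an integer divisor of 32: try ±1, ±2, ... in turn.
Test x = 1: value = -45 ≠ 0.
Test x = -1: value = -15 ≠ 0.
Test x = 2: value = -48 ≠ 0.
Test x = -2: value = 0 ✓, so (x + 2) is a factor.
Synthetic division by (x + 2): bring down 1; 1(-2) + 2 = 0; 0(-2) - 16 = -16; (-16)(-2) - 32 = 0 → quotient x^2 - 16, remainder 0.
Solve the quadratic x^2 - 16 = 0: discriminant = 0^2 - 4(1)(-16) = 0 + 64 = 64.
sqrt(64) = 8, so x = (0 ± 8)/2: x = 4 or x = -4.
Collecting all roots found:

x = -4, x = -2, x = 0, x = 4


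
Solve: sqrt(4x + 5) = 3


Square both sides: 4x + 5 = 3^2 = 9
4x = 9 - 5 = 4
x = 1
Check: sqrt(4*1 + 5) = sqrt(9) = 3 ✓

x = 1


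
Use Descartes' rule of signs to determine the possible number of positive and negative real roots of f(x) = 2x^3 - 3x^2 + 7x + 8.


Descartes' rule of signs:

For positive roots, count sign changes in f(x) = 2x^3 - 3x^2 + 7x + 8:
Signs of coefficients: +, -, +, +
Number of sign changes: 2
Possible positive real roots: 2, 0

For negative roots, examine f(-x) = -2x^3 - 3x^2 - 7x + 8:
Signs of coefficients: -, -, -, +
Number of sign changes: 1
Possible negative real roots: 1

Positive roots: 2 or 0; Negative roots: 1


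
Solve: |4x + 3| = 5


An absolute value equation |expr| = 5 gives two cases:
Case 1: 4x + 3 = 5
  4x = 2, so x = 1/2
Case 2: 4x + 3 = -5
  4x = -8, so x = -2

x = -2, x = 1/2


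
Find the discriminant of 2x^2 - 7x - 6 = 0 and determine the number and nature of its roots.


For ax^2 + bx + c = 0, discriminant D = b^2 - 4ac
Here a = 2, b = -7, c = -6
D = (-7)^2 - 4(2)(-6) = 49 + 48 = 97

D = 97 > 0 but not a perfect square
The equation has 2 distinct real irrational roots.

Discriminant = 97, 2 distinct real irrational roots


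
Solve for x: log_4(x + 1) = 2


Convert to exponential form: x + 1 = 4^2 = 16
x = 16 - 1 = 15
Check: log_4(15 + 1) = log_4(16) = log_4(16) = 2 ✓

x = 15


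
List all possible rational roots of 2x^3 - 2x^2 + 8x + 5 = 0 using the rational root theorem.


Rational root theorem: possible roots are ±p/q where:
  p divides the constant term (5): p ∈ {1, 5}
  q divides the leading coefficient (2): q ∈ {1, 2}

All possible rational roots: -5, -5/2, -1, -1/2, 1/2, 1, 5/2, 5

-5, -5/2, -1, -1/2, 1/2, 1, 5/2, 5


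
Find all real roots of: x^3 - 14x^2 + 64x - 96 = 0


Let p(x) = x^3 - 14x^2 + 64x - 96. By the rational root theorem (leading coefficient 1), any rational root is an integer divisor of 96: try ±1, ±2, ... in turn.
Test x = 1: value = -45 ≠ 0.
Test x = -1: value = -175 ≠ 0.
Test x = 2: value = -16 ≠ 0.
Test x = -2: value = -288 ≠ 0.
Test x = 3: value = -3 ≠ 0.
Test x = -3: value = -441 ≠ 0.
Test x = 4: value = 0 ✓, so (x - 4) is a factor.
Synthetic division by (x - 4): bring down 1; 1(4) - 14 = -10; (-10)(4) + 64 = 24; 24(4) - 96 = 0 → quotient x^2 - 10x + 24, remainder 0.
Solve the quadratic x^2 - 10x + 24 = 0: discriminant = (-10)^2 - 4(1)(24) = 100 - 96 = 4.
sqrt(4) = 2, so x = (10 ± 2)/2: x = 6 or x = 4.

x = 4 (multiplicity 2), x = 6


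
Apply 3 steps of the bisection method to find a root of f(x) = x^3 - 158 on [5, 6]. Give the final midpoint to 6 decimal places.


f(x) = x^3 - 158
f(5) = -33 < 0
f(6) = 58 > 0

Step 1: midpoint = (5.000000 + 6.000000)/2 = 5.500000
  f(5.500000) = 8.375000
  f(mid) > 0, so root is in [5.000000, 5.500000]

Step 2: midpoint = (5.000000 + 5.500000)/2 = 5.250000
  f(5.250000) = -13.296875
  f(mid) < 0, so root is in [5.250000, 5.500000]

Step 3: midpoint = (5.250000 + 5.500000)/2 = 5.375000
  f(5.375000) = -2.712891
  f(mid) < 0, so root is in [5.375000, 5.500000]

midpoint = 5.375000


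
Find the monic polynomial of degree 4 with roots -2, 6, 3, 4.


A monic polynomial with roots -2, 6, 3, 4 is:
p(x) = (x + 2)(x - 6)(x - 3)(x - 4)
After multiplying by (x + 2): x + 2
After multiplying by (x - 6): x^2 - 4x - 12
After multiplying by (x - 3): x^3 - 7x^2 + 36
After multiplying by (x - 4): x^4 - 11x^3 + 28x^2 + 36x - 144

x^4 - 11x^3 + 28x^2 + 36x - 144


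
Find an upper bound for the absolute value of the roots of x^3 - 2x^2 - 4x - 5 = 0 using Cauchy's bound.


Cauchy's bound: all roots r satisfy |r| <= 1 + max(|a_i/a_n|) for i = 0,...,n-1
where a_n is the leading coefficient.

Coefficients: [1, -2, -4, -5]
Leading coefficient a_n = 1
Ratios |a_i/a_n|: 2, 4, 5
Maximum ratio: 5
Cauchy's bound: |r| <= 1 + 5 = 6

Upper bound = 6


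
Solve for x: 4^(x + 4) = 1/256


Express both sides with the same base.
1/256 = 4^(-4)
Since the bases match, equate exponents: x + 4 = -4
So x = -4 - (4) = -8

x = -8


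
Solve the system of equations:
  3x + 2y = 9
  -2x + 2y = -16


Using Cramer's rule:
Determinant D = (3)(2) - (-2)(2) = 6 + 4 = 10
Dx = (9)(2) - (-16)(2) = 18 + 32 = 50
Dy = (3)(-16) - (-2)(9) = -48 + 18 = -30
x = Dx/D = 50/10 = 5
y = Dy/D = -30/10 = -3

x = 5, y = -3


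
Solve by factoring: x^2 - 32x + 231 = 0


We need two numbers that multiply to 231 and add to -32.
Those numbers are -21 and -11 (since (-21) * (-11) = 231 and (-21) + (-11) = -32).
So x^2 - 32x + 231 = (x - 21)(x - 11) = 0
Setting each factor to zero: x = 21 or x = 11

x = 11, x = 21


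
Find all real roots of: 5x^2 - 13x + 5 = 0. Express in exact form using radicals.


Using the quadratic formula: x = (-b ± sqrt(b^2 - 4ac)) / (2a)
Here a = 5, b = -13, c = 5
Discriminant = b^2 - 4ac = (-13)^2 - 4(5)(5) = 169 - 100 = 69
Since discriminant = 69 > 0, there are two real roots.
x = (13 ± sqrt(69)) / 10
Numerically: x ≈ 2.1307 or x ≈ 0.4693

x = (13 + sqrt(69)) / 10 or x = (13 - sqrt(69)) / 10


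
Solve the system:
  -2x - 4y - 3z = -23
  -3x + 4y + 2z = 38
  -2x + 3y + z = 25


Using Cramer's rule. Expand each determinant along the first row.
D  = (-2)*[4*1 - 2*3] - (-4)*[(-3)*1 - 2*(-2)] + (-3)*[(-3)*3 - 4*(-2)]
  = (-2)*(-2) - (-4)*(1) + (-3)*(-1) = 11
Dx = (-23)*[4*1 - 2*3] - (-4)*[38*1 - 2*25] + (-3)*[38*3 - 4*25]
  = (-23)*(-2) - (-4)*(-12) + (-3)*(14) = -44
Dy = (-2)*[38*1 - 2*25] - (-23)*[(-3)*1 - 2*(-2)] + (-3)*[(-3)*25 - 38*(-2)]
  = (-2)*(-12) - (-23)*(1) + (-3)*(1) = 44
Dz = (-2)*[4*25 - 38*3] - (-4)*[(-3)*25 - 38*(-2)] + (-23)*[(-3)*3 - 4*(-2)]
  = (-2)*(-14) - (-4)*(1) + (-23)*(-1) = 55
x = Dx/D = -44/11 = -4, y = Dy/D = 44/11 = 4, z = Dz/D = 55/11 = 5
Check eq1: (-2)(-4) + (-4)(4) + (-3)(5) = -23 = -23 ✓
Check eq2: (-3)(-4) + (4)(4) + (2)(5) = 38 = 38 ✓
Check eq3: (-2)(-4) + (3)(4) + (1)(5) = 25 = 25 ✓

x = -4, y = 4, z = 5


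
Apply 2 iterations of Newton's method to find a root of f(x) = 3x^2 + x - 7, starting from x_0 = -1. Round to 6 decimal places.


Newton's method: x_(n+1) = x_n - f(x_n)/f'(x_n)
f(x) = 3x^2 + x - 7
f'(x) = 6x + 1

Iteration 1:
  f(-1.000000) = -5.000000
  f'(-1.000000) = -5.000000
  x_1 = -1.000000 - (-5.000000)/(-5.000000) = -2.000000

Iteration 2:
  f(-2.000000) = 3.000000
  f'(-2.000000) = -11.000000
  x_2 = -2.000000 - (3.000000)/(-11.000000) = -1.727273

x_2 = -1.727273


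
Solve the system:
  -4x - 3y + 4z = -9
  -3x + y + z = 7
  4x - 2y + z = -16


Using Cramer's rule. Expand each determinant along the first row.
D  = (-4)*[1*1 - 1*(-2)] - (-3)*[(-3)*1 - 1*4] + 4*[(-3)*(-2) - 1*4]
  = (-4)*(3) - (-3)*(-7) + 4*(2) = -25
Dx = (-9)*[1*1 - 1*(-2)] - (-3)*[7*1 - 1*(-16)] + 4*[7*(-2) - 1*(-16)]
  = (-9)*(3) - (-3)*(23) + 4*(2) = 50
Dy = (-4)*[7*1 - 1*(-16)] - (-9)*[(-3)*1 - 1*4] + 4*[(-3)*(-16) - 7*4]
  = (-4)*(23) - (-9)*(-7) + 4*(20) = -75
Dz = (-4)*[1*(-16) - 7*(-2)] - (-3)*[(-3)*(-16) - 7*4] + (-9)*[(-3)*(-2) - 1*4]
  = (-4)*(-2) - (-3)*(20) + (-9)*(2) = 50
x = Dx/D = 50/-25 = -2, y = Dy/D = -75/-25 = 3, z = Dz/D = 50/-25 = -2
Check eq1: (-4)(-2) + (-3)(3) + (4)(-2) = -9 = -9 ✓
Check eq2: (-3)(-2) + (1)(3) + (1)(-2) = 7 = 7 ✓
Check eq3: (4)(-2) + (-2)(3) + (1)(-2) = -16 = -16 ✓

x = -2, y = 3, z = -2


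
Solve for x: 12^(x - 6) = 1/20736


Express both sides with the same base.
1/20736 = 12^(-4)
Since the bases match, equate exponents: x - 6 = -4
So x = -4 - (-6) = 2

x = 2


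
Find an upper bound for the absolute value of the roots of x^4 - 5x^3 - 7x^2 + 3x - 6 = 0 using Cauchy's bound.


Cauchy's bound: all roots r satisfy |r| <= 1 + max(|a_i/a_n|) for i = 0,...,n-1
where a_n is the leading coefficient.

Coefficients: [1, -5, -7, 3, -6]
Leading coefficient a_n = 1
Ratios |a_i/a_n|: 5, 7, 3, 6
Maximum ratio: 7
Cauchy's bound: |r| <= 1 + 7 = 8

Upper bound = 8


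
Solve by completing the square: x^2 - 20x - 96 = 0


Start: x^2 - 20x - 96 = 0
Move constant: x^2 - 20x = 96
Half of -20 is -10, squared is 100
Add 100 to both sides: x^2 - 20x + 100 = 196
(x - 10)^2 = 196
x - 10 = ±14
x = 10 + 14 = 24 or x = 10 - 14 = -4

x = -4, x = 24


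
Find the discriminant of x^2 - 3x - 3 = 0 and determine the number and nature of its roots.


For ax^2 + bx + c = 0, discriminant D = b^2 - 4ac
Here a = 1, b = -3, c = -3
D = (-3)^2 - 4(1)(-3) = 9 + 12 = 21

D = 21 > 0 but not a perfect square
The equation has 2 distinct real irrational roots.

Discriminant = 21, 2 distinct real irrational roots


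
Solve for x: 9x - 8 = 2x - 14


Starting with: 9x - 8 = 2x - 14
Move all x terms to left: (9 - 2)x = -14 + 8
Simplify: 7x = -6
Divide both sides by 7: x = -6/7

x = -6/7


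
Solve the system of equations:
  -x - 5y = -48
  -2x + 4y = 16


Using Cramer's rule:
Determinant D = (-1)(4) - (-2)(-5) = -4 - 10 = -14
Dx = (-48)(4) - (16)(-5) = -192 + 80 = -112
Dy = (-1)(16) - (-2)(-48) = -16 - 96 = -112
x = Dx/D = -112/-14 = 8
y = Dy/D = -112/-14 = 8

x = 8, y = 8


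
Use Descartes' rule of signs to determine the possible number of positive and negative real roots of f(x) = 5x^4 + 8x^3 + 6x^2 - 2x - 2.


Descartes' rule of signs:

For positive roots, count sign changes in f(x) = 5x^4 + 8x^3 + 6x^2 - 2x - 2:
Signs of coefficients: +, +, +, -, -
Number of sign changes: 1
Possible positive real roots: 1

For negative roots, examine f(-x) = 5x^4 - 8x^3 + 6x^2 + 2x - 2:
Signs of coefficients: +, -, +, +, -
Number of sign changes: 3
Possible negative real roots: 3, 1

Positive roots: 1; Negative roots: 3 or 1


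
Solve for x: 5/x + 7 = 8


Subtract 7 from both sides: 5/x = 1
Multiply both sides by x: 5 = 1 * x
Divide by 1: x = 5

x = 5


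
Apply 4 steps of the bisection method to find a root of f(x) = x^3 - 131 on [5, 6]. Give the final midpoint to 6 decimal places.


f(x) = x^3 - 131
f(5) = -6 < 0
f(6) = 85 > 0

Step 1: midpoint = (5.000000 + 6.000000)/2 = 5.500000
  f(5.500000) = 35.375000
  f(mid) > 0, so root is in [5.000000, 5.500000]

Step 2: midpoint = (5.000000 + 5.500000)/2 = 5.250000
  f(5.250000) = 13.703125
  f(mid) > 0, so root is in [5.000000, 5.250000]

Step 3: midpoint = (5.000000 + 5.250000)/2 = 5.125000
  f(5.125000) = 3.611328
  f(mid) > 0, so root is in [5.000000, 5.125000]

Step 4: midpoint = (5.000000 + 5.125000)/2 = 5.062500
  f(5.062500) = -1.253662
  f(mid) < 0, so root is in [5.062500, 5.125000]

midpoint = 5.062500


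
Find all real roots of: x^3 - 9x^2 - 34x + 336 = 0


Let p(x) = x^3 - 9x^2 - 34x + 336. By the rational root theorem (leading coefficient 1), any rational root is an integer divisor of 336: try ±1, ±2, ... in turn.
Test x = 1: value = 294 ≠ 0.
Test x = -1: value = 360 ≠ 0.
Test x = 2: value = 240 ≠ 0.
Test x = -2: value = 360 ≠ 0.
Test x = 3: value = 180 ≠ 0.
Test x = -3: value = 330 ≠ 0.
Test x = 4: value = 120 ≠ 0.
Test x = -4: value = 264 ≠ 0.
Test x = 6: value = 24 ≠ 0.
Test x = -6: value = 0 ✓, so (x + 6) is a factor.
Synthetic division by (x + 6): bring down 1; 1(-6) - 9 = -15; (-15)(-6) - 34 = 56; 56(-6) + 336 = 0 → quotient x^2 - 15x + 56, remainder 0.
Solve the quadratic x^2 - 15x + 56 = 0: discriminant = (-15)^2 - 4(1)(56) = 225 - 224 = 1.
sqrt(1) = 1, so x = (15 ± 1)/2: x = 8 or x = 7.

x = -6, x = 7, x = 8


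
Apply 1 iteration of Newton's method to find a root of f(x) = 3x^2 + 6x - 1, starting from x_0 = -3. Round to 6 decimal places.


Newton's method: x_(n+1) = x_n - f(x_n)/f'(x_n)
f(x) = 3x^2 + 6x - 1
f'(x) = 6x + 6

Iteration 1:
  f(-3.000000) = 8.000000
  f'(-3.000000) = -12.000000
  x_1 = -3.000000 - (8.000000)/(-12.000000) = -2.333333

x_1 = -2.333333


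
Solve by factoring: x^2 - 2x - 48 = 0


We need two numbers that multiply to -48 and add to -2.
Those numbers are 6 and -8 (since 6 * (-8) = -48 and 6 + (-8) = -2).
So x^2 - 2x - 48 = (x + 6)(x - 8) = 0
Setting each factor to zero: x = -6 or x = 8

x = -6, x = 8


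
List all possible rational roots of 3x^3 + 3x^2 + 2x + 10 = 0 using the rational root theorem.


Rational root theorem: possible roots are ±p/q where:
  p divides the constant term (10): p ∈ {1, 2, 5, 10}
  q divides the leading coefficient (3): q ∈ {1, 3}

All possible rational roots: -10, -5, -10/3, -2, -5/3, -1, -2/3, -1/3, 1/3, 2/3, 1, 5/3, 2, 10/3, 5, 10

-10, -5, -10/3, -2, -5/3, -1, -2/3, -1/3, 1/3, 2/3, 1, 5/3, 2, 10/3, 5, 10


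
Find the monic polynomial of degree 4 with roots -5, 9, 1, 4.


A monic polynomial with roots -5, 9, 1, 4 is:
p(x) = (x + 5)(x - 9)(x - 1)(x - 4)
After multiplying by (x + 5): x + 5
After multiplying by (x - 9): x^2 - 4x - 45
After multiplying by (x - 1): x^3 - 5x^2 - 41x + 45
After multiplying by (x - 4): x^4 - 9x^3 - 21x^2 + 209x - 180

x^4 - 9x^3 - 21x^2 + 209x - 180


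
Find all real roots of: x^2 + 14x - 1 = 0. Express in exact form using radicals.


Using the quadratic formula: x = (-b ± sqrt(b^2 - 4ac)) / (2a)
Here a = 1, b = 14, c = -1
Discriminant = b^2 - 4ac = 14^2 - 4(1)(-1) = 196 + 4 = 200
Since discriminant = 200 > 0, there are two real roots.
x = (-14 ± 10*sqrt(2)) / 2
Simplifying: x = -7 ± 5*sqrt(2)
Numerically: x ≈ 0.0711 or x ≈ -14.0711

x = -7 + 5*sqrt(2) or x = -7 - 5*sqrt(2)


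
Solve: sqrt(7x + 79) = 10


Square both sides: 7x + 79 = 10^2 = 100
7x = 100 - 79 = 21
x = 3
Check: sqrt(7*3 + 79) = sqrt(100) = 10 ✓

x = 3


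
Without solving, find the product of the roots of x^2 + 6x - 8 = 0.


By Vieta's formulas for ax^2 + bx + c = 0:
  Sum of roots = -b/a
  Product of roots = c/a

Here a = 1, b = 6, c = -8
Sum = -(6)/1 = -6
Product = -8/1 = -8

Product = -8


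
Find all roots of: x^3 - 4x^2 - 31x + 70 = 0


Let p(x) = x^3 - 4x^2 - 31x + 70. By the rational root theorem (leading coefficient 1), any rational root is an integer divisor of 70: try ±1, ±2, ... in turn.
Test x = 1: value = 36 ≠ 0.
Test x = -1: value = 96 ≠ 0.
Test x = 2: value = 0 ✓, so (x - 2) is a factor.
Synthetic division by (x - 2): bring down 1; 1(2) - 4 = -2; (-2)(2) - 31 = -35; (-35)(2) + 70 = 0 → quotient x^2 - 2x - 35, remainder 0.
Solve the quadratic x^2 - 2x - 35 = 0: discriminant = (-2)^2 - 4(1)(-35) = 4 + 140 = 144.
sqrt(144) = 12, so x = (2 ± 12)/2: x = 7 or x = -5.
Collecting all roots found:

x = -5, x = 2, x = 7


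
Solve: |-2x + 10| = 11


An absolute value equation |expr| = 11 gives two cases:
Case 1: -2x + 10 = 11
  -2x = 1, so x = -1/2
Case 2: -2x + 10 = -11
  -2x = -21, so x = 21/2

x = -1/2, x = 21/2


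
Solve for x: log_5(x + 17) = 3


Convert to exponential form: x + 17 = 5^3 = 125
x = 125 - 17 = 108
Check: log_5(108 + 17) = log_5(125) = log_5(125) = 3 ✓

x = 108


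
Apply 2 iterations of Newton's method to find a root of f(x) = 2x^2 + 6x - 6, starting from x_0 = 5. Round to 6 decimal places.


Newton's method: x_(n+1) = x_n - f(x_n)/f'(x_n)
f(x) = 2x^2 + 6x - 6
f'(x) = 4x + 6

Iteration 1:
  f(5.000000) = 74.000000
  f'(5.000000) = 26.000000
  x_1 = 5.000000 - (74.000000)/(26.000000) = 2.153846

Iteration 2:
  f(2.153846) = 16.201183
  f'(2.153846) = 14.615385
  x_2 = 2.153846 - (16.201183)/(14.615385) = 1.045344

x_2 = 1.045344


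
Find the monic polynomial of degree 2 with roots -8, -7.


A monic polynomial with roots -8, -7 is:
p(x) = (x + 8)(x + 7)
After multiplying by (x + 8): x + 8
After multiplying by (x + 7): x^2 + 15x + 56

x^2 + 15x + 56


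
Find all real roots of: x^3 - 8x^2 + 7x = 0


The constant term is 0, so x = 0 is a root. Factor out x:
  x(x^2 - 8x + 7) = 0
Solve the quadratic x^2 - 8x + 7 = 0: discriminant = (-8)^2 - 4(1)(7) = 64 - 28 = 36.
sqrt(36) = 6, so x = (8 ± 6)/2: x = 7 or x = 1.

x = 0, x = 1, x = 7


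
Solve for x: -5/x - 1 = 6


Subtract -1 from both sides: -5/x = 7
Multiply both sides by x: -5 = 7 * x
Divide by 7: x = -5/7

x = -5/7


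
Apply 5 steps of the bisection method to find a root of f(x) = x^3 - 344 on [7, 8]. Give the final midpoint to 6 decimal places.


f(x) = x^3 - 344
f(7) = -1 < 0
f(8) = 168 > 0

Step 1: midpoint = (7.000000 + 8.000000)/2 = 7.500000
  f(7.500000) = 77.875000
  f(mid) > 0, so root is in [7.000000, 7.500000]

Step 2: midpoint = (7.000000 + 7.500000)/2 = 7.250000
  f(7.250000) = 37.078125
  f(mid) > 0, so root is in [7.000000, 7.250000]

Step 3: midpoint = (7.000000 + 7.250000)/2 = 7.125000
  f(7.125000) = 17.705078
  f(mid) > 0, so root is in [7.000000, 7.125000]

Step 4: midpoint = (7.000000 + 7.125000)/2 = 7.062500
  f(7.062500) = 8.269775
  f(mid) > 0, so root is in [7.000000, 7.062500]

Step 5: midpoint = (7.000000 + 7.062500)/2 = 7.031250
  f(7.031250) = 3.614288
  f(mid) > 0, so root is in [7.000000, 7.031250]

midpoint = 7.031250


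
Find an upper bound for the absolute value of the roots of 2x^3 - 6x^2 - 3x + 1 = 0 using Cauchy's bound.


Cauchy's bound: all roots r satisfy |r| <= 1 + max(|a_i/a_n|) for i = 0,...,n-1
where a_n is the leading coefficient.

Coefficients: [2, -6, -3, 1]
Leading coefficient a_n = 2
Ratios |a_i/a_n|: 3, 3/2, 1/2
Maximum ratio: 3
Cauchy's bound: |r| <= 1 + 3 = 4

Upper bound = 4


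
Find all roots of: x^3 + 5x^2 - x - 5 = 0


Let p(x) = x^3 + 5x^2 - x - 5. By the rational root theorem (leading coefficient 1), any rational root is an integer divisor of 5: try ±1, ±2, ... in turn.
Test x = 1: value = 0 ✓, so (x - 1) is a factor.
Synthetic division by (x - 1): bring down 1; 1(1) + 5 = 6; 6(1) - 1 = 5; 5(1) - 5 = 0 → quotient x^2 + 6x + 5, remainder 0.
Solve the quadratic x^2 + 6x + 5 = 0: discriminant = 6^2 - 4(1)(5) = 36 - 20 = 16.
sqrt(16) = 4, so x = (-6 ± 4)/2: x = -1 or x = -5.
Collecting all roots found:

x = -5, x = -1, x = 1


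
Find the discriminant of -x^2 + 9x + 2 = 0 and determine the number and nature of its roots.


For ax^2 + bx + c = 0, discriminant D = b^2 - 4ac
Here a = -1, b = 9, c = 2
D = (9)^2 - 4(-1)(2) = 81 + 8 = 89

D = 89 > 0 but not a perfect square
The equation has 2 distinct real irrational roots.

Discriminant = 89, 2 distinct real irrational roots


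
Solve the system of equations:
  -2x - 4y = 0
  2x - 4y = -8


Using Cramer's rule:
Determinant D = (-2)(-4) - (2)(-4) = 8 + 8 = 16
Dx = (0)(-4) - (-8)(-4) = 0 - 32 = -32
Dy = (-2)(-8) - (2)(0) = 16 - 0 = 16
x = Dx/D = -32/16 = -2
y = Dy/D = 16/16 = 1

x = -2, y = 1


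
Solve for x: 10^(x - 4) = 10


Express both sides with the same base.
10 = 10^1
Since the bases match, equate exponents: x - 4 = 1
So x = 1 - (-4) = 5

x = 5


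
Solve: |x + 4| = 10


An absolute value equation |expr| = 10 gives two cases:
Case 1: x + 4 = 10
  x = 6, so x = 6
Case 2: x + 4 = -10
  x = -14, so x = -14

x = -14, x = 6


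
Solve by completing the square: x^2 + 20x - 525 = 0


Start: x^2 + 20x - 525 = 0
Move constant: x^2 + 20x = 525
Half of 20 is 10, squared is 100
Add 100 to both sides: x^2 + 20x + 100 = 625
(x + 10)^2 = 625
x + 10 = ±25
x = -10 + 25 = 15 or x = -10 - 25 = -35

x = -35, x = 15


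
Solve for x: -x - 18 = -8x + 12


Starting with: -x - 18 = -8x + 12
Move all x terms to left: (-1 + 8)x = 12 + 18
Simplify: 7x = 30
Divide both sides by 7: x = 30/7

x = 30/7


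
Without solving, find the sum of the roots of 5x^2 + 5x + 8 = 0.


By Vieta's formulas for ax^2 + bx + c = 0:
  Sum of roots = -b/a
  Product of roots = c/a

Here a = 5, b = 5, c = 8
Sum = -(5)/5 = -1
Product = 8/5 = 8/5

Sum = -1


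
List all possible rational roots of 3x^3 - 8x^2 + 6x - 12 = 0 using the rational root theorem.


Rational root theorem: possible roots are ±p/q where:
  p divides the constant term (-12): p ∈ {1, 2, 3, 4, 6, 12}
  q divides the leading coefficient (3): q ∈ {1, 3}

All possible rational roots: -12, -6, -4, -3, -2, -4/3, -1, -2/3, -1/3, 1/3, 2/3, 1, 4/3, 2, 3, 4, 6, 12

-12, -6, -4, -3, -2, -4/3, -1, -2/3, -1/3, 1/3, 2/3, 1, 4/3, 2, 3, 4, 6, 12


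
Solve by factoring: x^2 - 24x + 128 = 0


We need two numbers that multiply to 128 and add to -24.
Those numbers are -8 and -16 (since (-8) * (-16) = 128 and (-8) + (-16) = -24).
So x^2 - 24x + 128 = (x - 8)(x - 16) = 0
Setting each factor to zero: x = 8 or x = 16

x = 8, x = 16


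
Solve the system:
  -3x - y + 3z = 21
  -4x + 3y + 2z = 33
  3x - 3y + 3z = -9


Using Cramer's rule. Expand each determinant along the first row.
D  = (-3)*[3*3 - 2*(-3)] - (-1)*[(-4)*3 - 2*3] + 3*[(-4)*(-3) - 3*3]
  = (-3)*(15) - (-1)*(-18) + 3*(3) = -54
Dx = 21*[3*3 - 2*(-3)] - (-1)*[33*3 - 2*(-9)] + 3*[33*(-3) - 3*(-9)]
  = 21*(15) - (-1)*(117) + 3*(-72) = 216
Dy = (-3)*[33*3 - 2*(-9)] - 21*[(-4)*3 - 2*3] + 3*[(-4)*(-9) - 33*3]
  = (-3)*(117) - 21*(-18) + 3*(-63) = -162
Dz = (-3)*[3*(-9) - 33*(-3)] - (-1)*[(-4)*(-9) - 33*3] + 21*[(-4)*(-3) - 3*3]
  = (-3)*(72) - (-1)*(-63) + 21*(3) = -216
x = Dx/D = 216/-54 = -4, y = Dy/D = -162/-54 = 3, z = Dz/D = -216/-54 = 4
Check eq1: (-3)(-4) + (-1)(3) + (3)(4) = 21 = 21 ✓
Check eq2: (-4)(-4) + (3)(3) + (2)(4) = 33 = 33 ✓
Check eq3: (3)(-4) + (-3)(3) + (3)(4) = -9 = -9 ✓

x = -4, y = 3, z = 4


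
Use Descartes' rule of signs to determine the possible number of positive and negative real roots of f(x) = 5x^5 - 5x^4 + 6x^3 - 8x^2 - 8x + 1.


Descartes' rule of signs:

For positive roots, count sign changes in f(x) = 5x^5 - 5x^4 + 6x^3 - 8x^2 - 8x + 1:
Signs of coefficients: +, -, +, -, -, +
Number of sign changes: 4
Possible positive real roots: 4, 2, 0

For negative roots, examine f(-x) = -5x^5 - 5x^4 - 6x^3 - 8x^2 + 8x + 1:
Signs of coefficients: -, -, -, -, +, +
Number of sign changes: 1
Possible negative real roots: 1

Positive roots: 4 or 2 or 0; Negative roots: 1


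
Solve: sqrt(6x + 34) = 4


Square both sides: 6x + 34 = 4^2 = 16
6x = 16 - 34 = -18
x = -3
Check: sqrt(6*(-3) + 34) = sqrt(16) = 4 ✓

x = -3


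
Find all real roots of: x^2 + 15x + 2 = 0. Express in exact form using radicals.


Using the quadratic formula: x = (-b ± sqrt(b^2 - 4ac)) / (2a)
Here a = 1, b = 15, c = 2
Discriminant = b^2 - 4ac = 15^2 - 4(1)(2) = 225 - 8 = 217
Since discriminant = 217 > 0, there are two real roots.
x = (-15 ± sqrt(217)) / 2
Numerically: x ≈ -0.1345 or x ≈ -14.8655

x = (-15 + sqrt(217)) / 2 or x = (-15 - sqrt(217)) / 2


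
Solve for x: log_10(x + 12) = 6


Convert to exponential form: x + 12 = 10^6 = 1000000
x = 1000000 - 12 = 999988
Check: log_10(999988 + 12) = log_10(1000000) = log_10(1000000) = 6 ✓

x = 999988


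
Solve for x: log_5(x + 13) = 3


Convert to exponential form: x + 13 = 5^3 = 125
x = 125 - 13 = 112
Check: log_5(112 + 13) = log_5(125) = log_5(125) = 3 ✓

x = 112


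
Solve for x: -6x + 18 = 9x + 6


Starting with: -6x + 18 = 9x + 6
Move all x terms to left: (-6 - 9)x = 6 - 18
Simplify: -15x = -12
Divide both sides by -15: x = 4/5

x = 4/5


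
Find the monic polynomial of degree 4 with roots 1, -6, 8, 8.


A monic polynomial with roots 1, -6, 8, 8 is:
p(x) = (x - 1)(x + 6)(x - 8)(x - 8)
After multiplying by (x - 1): x - 1
After multiplying by (x + 6): x^2 + 5x - 6
After multiplying by (x - 8): x^3 - 3x^2 - 46x + 48
After multiplying by (x - 8): x^4 - 11x^3 - 22x^2 + 416x - 384

x^4 - 11x^3 - 22x^2 + 416x - 384


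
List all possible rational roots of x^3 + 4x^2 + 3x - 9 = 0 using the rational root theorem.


Rational root theorem: possible roots are ±p/q where:
  p divides the constant term (-9): p ∈ {1, 3, 9}
  q divides the leading coefficient (1): q ∈ {1}

All possible rational roots: -9, -3, -1, 1, 3, 9

-9, -3, -1, 1, 3, 9


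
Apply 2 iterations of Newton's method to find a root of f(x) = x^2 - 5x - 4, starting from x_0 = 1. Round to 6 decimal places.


Newton's method: x_(n+1) = x_n - f(x_n)/f'(x_n)
f(x) = x^2 - 5x - 4
f'(x) = 2x - 5

Iteration 1:
  f(1.000000) = -8.000000
  f'(1.000000) = -3.000000
  x_1 = 1.000000 - (-8.000000)/(-3.000000) = -1.666667

Iteration 2:
  f(-1.666667) = 7.111111
  f'(-1.666667) = -8.333333
  x_2 = -1.666667 - (7.111111)/(-8.333333) = -0.813333

x_2 = -0.813333


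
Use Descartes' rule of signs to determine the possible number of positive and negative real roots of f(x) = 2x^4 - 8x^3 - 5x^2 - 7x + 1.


Descartes' rule of signs:

For positive roots, count sign changes in f(x) = 2x^4 - 8x^3 - 5x^2 - 7x + 1:
Signs of coefficients: +, -, -, -, +
Number of sign changes: 2
Possible positive real roots: 2, 0

For negative roots, examine f(-x) = 2x^4 + 8x^3 - 5x^2 + 7x + 1:
Signs of coefficients: +, +, -, +, +
Number of sign changes: 2
Possible negative real roots: 2, 0

Positive roots: 2 or 0; Negative roots: 2 or 0


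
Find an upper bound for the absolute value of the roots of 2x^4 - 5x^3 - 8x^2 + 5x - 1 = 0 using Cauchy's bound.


Cauchy's bound: all roots r satisfy |r| <= 1 + max(|a_i/a_n|) for i = 0,...,n-1
where a_n is the leading coefficient.

Coefficients: [2, -5, -8, 5, -1]
Leading coefficient a_n = 2
Ratios |a_i/a_n|: 5/2, 4, 5/2, 1/2
Maximum ratio: 4
Cauchy's bound: |r| <= 1 + 4 = 5

Upper bound = 5


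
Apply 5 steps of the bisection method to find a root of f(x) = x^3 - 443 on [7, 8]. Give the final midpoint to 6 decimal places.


f(x) = x^3 - 443
f(7) = -100 < 0
f(8) = 69 > 0

Step 1: midpoint = (7.000000 + 8.000000)/2 = 7.500000
  f(7.500000) = -21.125000
  f(mid) < 0, so root is in [7.500000, 8.000000]

Step 2: midpoint = (7.500000 + 8.000000)/2 = 7.750000
  f(7.750000) = 22.484375
  f(mid) > 0, so root is in [7.500000, 7.750000]

Step 3: midpoint = (7.500000 + 7.750000)/2 = 7.625000
  f(7.625000) = 0.322266
  f(mid) > 0, so root is in [7.500000, 7.625000]

Step 4: midpoint = (7.500000 + 7.625000)/2 = 7.562500
  f(7.562500) = -10.489990
  f(mid) < 0, so root is in [7.562500, 7.625000]

Step 5: midpoint = (7.562500 + 7.625000)/2 = 7.593750
  f(7.593750) = -5.106110
  f(mid) < 0, so root is in [7.593750, 7.625000]

midpoint = 7.593750


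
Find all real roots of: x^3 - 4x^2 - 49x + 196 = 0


Let p(x) = x^3 - 4x^2 - 49x + 196. By the rational root theorem (leading coefficient 1), any rational root is an integer divisor of 196: try ±1, ±2, ... in turn.
Test x = 1: value = 144 ≠ 0.
Test x = -1: value = 240 ≠ 0.
Test x = 2: value = 90 ≠ 0.
Test x = -2: value = 270 ≠ 0.
Test x = 4: value = 0 ✓, so (x - 4) is a factor.
Synthetic division by (x - 4): bring down 1; 1(4) - 4 = 0; 0(4) - 49 = -49; (-49)(4) + 196 = 0 → quotient x^2 - 49, remainder 0.
Solve the quadratic x^2 - 49 = 0: discriminant = 0^2 - 4(1)(-49) = 0 + 196 = 196.
sqrt(196) = 14, so x = (0 ± 14)/2: x = 7 or x = -7.

x = -7, x = 4, x = 7


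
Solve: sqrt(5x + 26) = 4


Square both sides: 5x + 26 = 4^2 = 16
5x = 16 - 26 = -10
x = -2
Check: sqrt(5*(-2) + 26) = sqrt(16) = 4 ✓

x = -2


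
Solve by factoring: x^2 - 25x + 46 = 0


We need two numbers that multiply to 46 and add to -25.
Those numbers are -23 and -2 (since (-23) * (-2) = 46 and (-23) + (-2) = -25).
So x^2 - 25x + 46 = (x - 23)(x - 2) = 0
Setting each factor to zero: x = 23 or x = 2

x = 2, x = 23


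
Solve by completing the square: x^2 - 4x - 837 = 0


Start: x^2 - 4x - 837 = 0
Move constant: x^2 - 4x = 837
Half of -4 is -2, squared is 4
Add 4 to both sides: x^2 - 4x + 4 = 841
(x - 2)^2 = 841
x - 2 = ±29
x = 2 + 29 = 31 or x = 2 - 29 = -27

x = -27, x = 31


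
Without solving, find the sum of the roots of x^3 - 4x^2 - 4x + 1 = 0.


By Vieta's formulas for x^3 + bx^2 + cx + d = 0:
  r1 + r2 + r3 = -b/a = 4
  r1*r2 + r1*r3 + r2*r3 = c/a = -4
  r1*r2*r3 = -d/a = -1


Sum = 4


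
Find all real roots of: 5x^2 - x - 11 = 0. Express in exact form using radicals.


Using the quadratic formula: x = (-b ± sqrt(b^2 - 4ac)) / (2a)
Here a = 5, b = -1, c = -11
Discriminant = b^2 - 4ac = (-1)^2 - 4(5)(-11) = 1 + 220 = 221
Since discriminant = 221 > 0, there are two real roots.
x = (1 ± sqrt(221)) / 10
Numerically: x ≈ 1.5866 or x ≈ -1.3866

x = (1 + sqrt(221)) / 10 or x = (1 - sqrt(221)) / 10


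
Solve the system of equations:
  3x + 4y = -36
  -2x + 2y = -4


Using Cramer's rule:
Determinant D = (3)(2) - (-2)(4) = 6 + 8 = 14
Dx = (-36)(2) - (-4)(4) = -72 + 16 = -56
Dy = (3)(-4) - (-2)(-36) = -12 - 72 = -84
x = Dx/D = -56/14 = -4
y = Dy/D = -84/14 = -6

x = -4, y = -6


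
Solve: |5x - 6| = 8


An absolute value equation |expr| = 8 gives two cases:
Case 1: 5x - 6 = 8
  5x = 14, so x = 14/5
Case 2: 5x - 6 = -8
  5x = -2, so x = -2/5

x = -2/5, x = 14/5


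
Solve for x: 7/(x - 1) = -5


Multiply both sides by (x - 1): 7 = -5(x - 1)
Distribute: 7 = -5x + 5
-5x = 7 - 5 = 2
x = -2/5

x = -2/5


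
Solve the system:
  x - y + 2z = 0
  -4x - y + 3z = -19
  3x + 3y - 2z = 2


Using Cramer's rule. Expand each determinant along the first row.
D  = 1*[(-1)*(-2) - 3*3] - (-1)*[(-4)*(-2) - 3*3] + 2*[(-4)*3 - (-1)*3]
  = 1*(-7) - (-1)*(-1) + 2*(-9) = -26
Dx = 0*[(-1)*(-2) - 3*3] - (-1)*[(-19)*(-2) - 3*2] + 2*[(-19)*3 - (-1)*2]
  = 0*(-7) - (-1)*(32) + 2*(-55) = -78
Dy = 1*[(-19)*(-2) - 3*2] - 0*[(-4)*(-2) - 3*3] + 2*[(-4)*2 - (-19)*3]
  = 1*(32) - 0*(-1) + 2*(49) = 130
Dz = 1*[(-1)*2 - (-19)*3] - (-1)*[(-4)*2 - (-19)*3] + 0*[(-4)*3 - (-1)*3]
  = 1*(55) - (-1)*(49) + 0*(-9) = 104
x = Dx/D = -78/-26 = 3, y = Dy/D = 130/-26 = -5, z = Dz/D = 104/-26 = -4
Check eq1: (1)(3) + (-1)(-5) + (2)(-4) = 0 = 0 ✓
Check eq2: (-4)(3) + (-1)(-5) + (3)(-4) = -19 = -19 ✓
Check eq3: (3)(3) + (3)(-5) + (-2)(-4) = 2 = 2 ✓

x = 3, y = -5, z = -4


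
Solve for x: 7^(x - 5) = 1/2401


Express both sides with the same base.
1/2401 = 7^(-4)
Since the bases match, equate exponents: x - 5 = -4
So x = -4 - (-5) = 1

x = 1


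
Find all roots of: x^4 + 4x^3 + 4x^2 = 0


The lowest-degree term is x^2, so x = 0 is a root with multiplicity 2. Factor out x^2:
  x^2 + 4x + 4 = 0
Solve the quadratic x^2 + 4x + 4 = 0: discriminant = 4^2 - 4(1)(4) = 16 - 16 = 0.
Discriminant = 0, so a double root: x = -4/2 = -2.
Collecting all roots found:

x = -2 (multiplicity 2), x = 0 (multiplicity 2)


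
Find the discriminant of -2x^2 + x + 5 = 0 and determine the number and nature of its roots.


For ax^2 + bx + c = 0, discriminant D = b^2 - 4ac
Here a = -2, b = 1, c = 5
D = (1)^2 - 4(-2)(5) = 1 + 40 = 41

D = 41 > 0 but not a perfect square
The equation has 2 distinct real irrational roots.

Discriminant = 41, 2 distinct real irrational roots


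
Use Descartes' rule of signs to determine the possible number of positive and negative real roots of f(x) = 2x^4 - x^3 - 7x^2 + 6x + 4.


Descartes' rule of signs:

For positive roots, count sign changes in f(x) = 2x^4 - x^3 - 7x^2 + 6x + 4:
Signs of coefficients: +, -, -, +, +
Number of sign changes: 2
Possible positive real roots: 2, 0

For negative roots, examine f(-x) = 2x^4 + x^3 - 7x^2 - 6x + 4:
Signs of coefficients: +, +, -, -, +
Number of sign changes: 2
Possible negative real roots: 2, 0

Positive roots: 2 or 0; Negative roots: 2 or 0


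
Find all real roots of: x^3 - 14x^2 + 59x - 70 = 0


Let p(x) = x^3 - 14x^2 + 59x - 70. By the rational root theorem (leading coefficient 1), any rational root is an integer divisor of 70: try ±1, ±2, ... in turn.
Test x = 1: value = -24 ≠ 0.
Test x = -1: value = -144 ≠ 0.
Test x = 2: value = 0 ✓, so (x - 2) is a factor.
Synthetic division by (x - 2): bring down 1; 1(2) - 14 = -12; (-12)(2) + 59 = 35; 35(2) - 70 = 0 → quotient x^2 - 12x + 35, remainder 0.
Solve the quadratic x^2 - 12x + 35 = 0: discriminant = (-12)^2 - 4(1)(35) = 144 - 140 = 4.
sqrt(4) = 2, so x = (12 ± 2)/2: x = 7 or x = 5.

x = 2, x = 5, x = 7


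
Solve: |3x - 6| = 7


An absolute value equation |expr| = 7 gives two cases:
Case 1: 3x - 6 = 7
  3x = 13, so x = 13/3
Case 2: 3x - 6 = -7
  3x = -1, so x = -1/3

x = -1/3, x = 13/3
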